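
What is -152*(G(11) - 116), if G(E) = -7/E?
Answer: 195016/11 ≈ 17729.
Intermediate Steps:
-152*(G(11) - 116) = -152*(-7/11 - 116) = -152*(-1283/11) = 195016/11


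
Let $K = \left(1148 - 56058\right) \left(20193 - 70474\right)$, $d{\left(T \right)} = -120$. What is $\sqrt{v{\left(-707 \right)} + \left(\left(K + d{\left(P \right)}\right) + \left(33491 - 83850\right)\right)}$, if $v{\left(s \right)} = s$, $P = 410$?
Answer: $2 \sqrt{690219631} \approx 52544.0$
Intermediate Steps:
$K = 2760929710$ ($K = \left(-54910\right) \left(-50281\right) = 2760929710$)
$\sqrt{v{\left(-707 \right)} + \left(\left(K + d{\left(P \right)}\right) + \left(33491 - 83850\right)\right)} = \sqrt{-707 + \left(\left(2760929710 - 120\right) + \left(33491 - 83850\right)\right)} = \sqrt{-707 + \left(2760929590 - 50359\right)} = \sqrt{-707 + 2760879231} = \sqrt{2760878524} = 2 \sqrt{690219631}$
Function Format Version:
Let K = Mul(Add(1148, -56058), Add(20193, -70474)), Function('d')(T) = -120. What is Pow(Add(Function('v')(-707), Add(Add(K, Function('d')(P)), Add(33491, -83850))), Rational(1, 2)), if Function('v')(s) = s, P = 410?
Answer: Mul(2, Pow(690219631, Rational(1, 2))) ≈ 52544.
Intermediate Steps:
K = 2760929710 (K = Mul(-54910, -50281) = 2760929710)
Pow(Add(Function('v')(-707), Add(Add(K, Function('d')(P)), Add(33491, -83850))), Rational(1, 2)) = Pow(Add(-707, Add(Add(2760929710, -120), Add(33491, -83850))), Rational(1, 2)) = Pow(Add(-707, Add(2760929590, -50359)), Rational(1, 2)) = Pow(Add(-707, 2760879231), Rational(1, 2)) = Pow(2760878524, Rational(1, 2)) = Mul(2, Pow(690219631, Rational(1, 2)))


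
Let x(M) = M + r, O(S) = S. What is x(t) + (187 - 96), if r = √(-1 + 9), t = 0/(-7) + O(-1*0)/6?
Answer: 91 + 2*√2 ≈ 93.828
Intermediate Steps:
t = 0 (t = 0/(-7) - 1*0/6 = 0*(-⅐) + 0*(⅙) = 0 + 0 = 0)
r = 2*√2 (r = √8 = 2*√2 ≈ 2.8284)
x(M) = M + 2*√2
x(t) + (187 - 96) = (0 + 2*√2) + (187 - 96) = 2*√2 + 91 = 91 + 2*√2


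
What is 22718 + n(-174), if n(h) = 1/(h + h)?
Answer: 7905863/348 ≈ 22718.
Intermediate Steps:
n(h) = 1/(2*h)
22718 + n(-174) = 22718 + (½)/(-174) = 22718 + (½)*(-1/174) = 22718 - 1/348 = 7905863/348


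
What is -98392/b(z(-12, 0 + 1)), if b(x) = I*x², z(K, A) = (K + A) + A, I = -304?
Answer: 12299/3800 ≈ 3.2366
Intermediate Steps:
z(K, A) = K + 2*A (z(K, A) = (A + K) + A = K + 2*A)
b(x) = -304*x²
-98392/b(z(-12, 0 + 1)) = -98392*(-1/(304*(-12 + 2*(0 + 1))²)) = -98392*(-1/(304*(-12 + 2*1)²)) = -98392*(-1/(304*(-12 + 2)²)) = -98392/((-304*(-10)²)) = -98392/((-304*100)) = -98392/(-30400) = -98392*(-1/30400) = 12299/3800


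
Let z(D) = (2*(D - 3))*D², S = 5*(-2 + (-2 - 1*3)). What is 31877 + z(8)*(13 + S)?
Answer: 17797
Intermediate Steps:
S = -35 (S = 5*(-2 + (-2 - 3)) = 5*(-2 - 5) = 5*(-7) = -35)
z(D) = D²*(-6 + 2*D) (z(D) = (2*(-3 + D))*D² = (-6 + 2*D)*D² = D²*(-6 + 2*D))
31877 + z(8)*(13 + S) = 31877 + (2*8²*(-3 + 8))*(13 - 35) = 31877 + (2*64*5)*(-22) = 31877 + 640*(-22) = 31877 - 14080 = 17797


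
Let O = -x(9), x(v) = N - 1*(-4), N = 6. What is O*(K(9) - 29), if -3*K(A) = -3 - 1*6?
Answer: 260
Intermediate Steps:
K(A) = 3 (K(A) = -(-3 - 1*6)/3 = -(-3 - 6)/3 = -⅓*(-9) = 3)
x(v) = 10 (x(v) = 6 - 1*(-4) = 6 + 4 = 10)
O = -10 (O = -1*10 = -10)
O*(K(9) - 29) = -10*(3 - 29) = -10*(-26) = 260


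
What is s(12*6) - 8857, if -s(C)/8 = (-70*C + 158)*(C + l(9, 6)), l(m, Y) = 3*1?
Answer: 2920343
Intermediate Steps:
l(m, Y) = 3
s(C) = -8*(3 + C)*(158 - 70*C) (s(C) = -8*(-70*C + 158)*(C + 3) = -8*(158 - 70*C)*(3 + C) = -8*(3 + C)*(158 - 70*C))
s(12*6) - 8857 = (-3792 + 416*(12*6) + 560*(12*6)²) - 8857 = (-3792 + 416*72 + 560*72²) - 8857 = (-3792 + 29952 + 560*5184) - 8857 = (-3792 + 29952 + 2903040) - 8857 = 2929200 - 8857 = 2920343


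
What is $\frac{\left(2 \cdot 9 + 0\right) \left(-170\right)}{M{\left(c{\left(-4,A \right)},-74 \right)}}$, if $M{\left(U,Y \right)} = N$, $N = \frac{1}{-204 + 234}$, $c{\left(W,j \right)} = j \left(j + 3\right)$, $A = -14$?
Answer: $-91800$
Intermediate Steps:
$c{\left(W,j \right)} = j \left(3 + j\right)$
$N = \frac{1}{30} \approx 0.033333$
$M{\left(U,Y \right)} = \frac{1}{30}$
$\frac{\left(2 \cdot 9 + 0\right) \left(-170\right)}{M{\left(c{\left(-4,A \right)},-74 \right)}} = \left(2 \cdot 9 + 0\right) \left(-170\right) \frac{1}{\frac{1}{30}} = \left(18 + 0\right) \left(-170\right) 30 = 18 \left(-170\right) 30 = \left(-3060\right) 30 = -91800$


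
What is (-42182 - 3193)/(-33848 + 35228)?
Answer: -3025/92 ≈ -32.880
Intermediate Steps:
(-42182 - 3193)/(-33848 + 35228) = -45375/1380 = -45375*1/1380 = -3025/92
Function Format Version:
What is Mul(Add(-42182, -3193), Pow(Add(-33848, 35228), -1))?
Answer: Rational(-3025, 92) ≈ -32.880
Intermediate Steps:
Mul(Add(-42182, -3193), Pow(Add(-33848, 35228), -1)) = Mul(-45375, Pow(1380, -1)) = Mul(-45375, Rational(1, 1380)) = Rational(-3025, 92)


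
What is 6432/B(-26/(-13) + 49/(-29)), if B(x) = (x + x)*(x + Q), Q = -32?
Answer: -901552/2757 ≈ -327.00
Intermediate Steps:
B(x) = 2*x*(-32 + x) (B(x) = (x + x)*(x - 32) = (2*x)*(-32 + x) = 2*x*(-32 + x))
6432/B(-26/(-13) + 49/(-29)) = 6432/((2*(-26/(-13) + 49/(-29))*(-32 + (-26/(-13) + 49/(-29))))) = 6432/((2*(-26*(-1/13) + 49*(-1/29))*(-32 + (-26*(-1/13) + 49*(-1/29))))) = 6432/((2*(2 - 49/29)*(-32 + (2 - 49/29)))) = 6432/((2*(9/29)*(-32 + 9/29))) = 6432/((2*(9/29)*(-919/29))) = 6432/(-16542/841) = 6432*(-841/16542) = -901552/2757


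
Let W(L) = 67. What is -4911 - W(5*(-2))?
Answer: -4978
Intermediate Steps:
-4911 - W(5*(-2)) = -4911 - 1*67 = -4911 - 67 = -4978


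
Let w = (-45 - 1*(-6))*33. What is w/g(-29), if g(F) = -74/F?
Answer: -37323/74 ≈ -504.36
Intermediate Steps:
w = -1287 (w = (-45 + 6)*33 = -39*33 = -1287)
w/g(-29) = -1287/((-74/(-29))) = -1287/((-74*(-1/29))) = -1287/74/29 = -1287*29/74 = -37323/74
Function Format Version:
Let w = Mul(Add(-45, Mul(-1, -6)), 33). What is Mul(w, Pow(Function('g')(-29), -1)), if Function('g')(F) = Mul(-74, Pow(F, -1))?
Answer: Rational(-37323, 74) ≈ -504.36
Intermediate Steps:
w = -1287 (w = Mul(Add(-45, 6), 33) = Mul(-39, 33) = -1287)
Mul(w, Pow(Function('g')(-29), -1)) = Mul(-1287, Pow(Mul(-74, Pow(-29, -1)), -1)) = Mul(-1287, Pow(Mul(-74, Rational(-1, 29)), -1)) = Mul(-1287, Pow(Rational(74, 29), -1)) = Mul(-1287, Rational(29, 74)) = Rational(-37323, 74)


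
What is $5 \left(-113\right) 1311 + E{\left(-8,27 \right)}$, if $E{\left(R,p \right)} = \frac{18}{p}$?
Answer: $- \frac{2222143}{3} \approx -7.4071 \cdot 10^{5}$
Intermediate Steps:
$5 \left(-113\right) 1311 + E{\left(-8,27 \right)} = 5 \left(-113\right) 1311 + \frac{18}{27} = \left(-565\right) 1311 + 18 \cdot \frac{1}{27} = -740715 + \frac{2}{3} = - \frac{2222143}{3}$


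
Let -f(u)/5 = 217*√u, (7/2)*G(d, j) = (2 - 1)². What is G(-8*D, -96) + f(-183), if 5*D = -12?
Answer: 2/7 - 1085*I*√183 ≈ 0.28571 - 14678.0*I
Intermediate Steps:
D = -12/5 (D = (⅕)*(-12) = -12/5 ≈ -2.4000)
G(d, j) = 2/7 (G(d, j) = 2*(2 - 1)²/7 = (2/7)*1² = (2/7)*1 = 2/7)
f(u) = -1085*√u
G(-8*D, -96) + f(-183) = 2/7 - 1085*I*√183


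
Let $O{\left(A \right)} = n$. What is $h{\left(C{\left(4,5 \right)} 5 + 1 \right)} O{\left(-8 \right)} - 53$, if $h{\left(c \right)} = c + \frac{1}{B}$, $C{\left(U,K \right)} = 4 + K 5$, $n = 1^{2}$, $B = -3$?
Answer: $\frac{278}{3} \approx 92.667$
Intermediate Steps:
$n = 1$
$O{\left(A \right)} = 1$
$C{\left(U,K \right)} = 4 + 5 K$
$h{\left(c \right)} = - \frac{1}{3} + c$ ($h{\left(c \right)} = c + \frac{1}{-3} = c - \frac{1}{3} = - \frac{1}{3} + c$)
$h{\left(C{\left(4,5 \right)} 5 + 1 \right)} O{\left(-8 \right)} - 53 = \left(- \frac{1}{3} + \left(\left(4 + 5 \cdot 5\right) 5 + 1\right)\right) 1 - 53 = \left(- \frac{1}{3} + \left(\left(4 + 25\right) 5 + 1\right)\right) 1 - 53 = \left(- \frac{1}{3} + \left(29 \cdot 5 + 1\right)\right) 1 - 53 = \left(- \frac{1}{3} + \left(145 + 1\right)\right) 1 - 53 = \left(- \frac{1}{3} + 146\right) 1 - 53 = \frac{437}{3} \cdot 1 - 53 = \frac{437}{3} - 53 = \frac{278}{3}$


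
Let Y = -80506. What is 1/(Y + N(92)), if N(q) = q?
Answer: -1/80414 ≈ -1.2436e-5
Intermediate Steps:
1/(Y + N(92)) = 1/(-80506 + 92) = 1/(-80414) = -1/80414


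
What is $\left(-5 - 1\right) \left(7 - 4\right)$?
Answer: $-18$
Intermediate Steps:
$\left(-5 - 1\right) \left(7 - 4\right) = - 6 \left(7 - 4\right) = \left(-6\right) 3 = -18$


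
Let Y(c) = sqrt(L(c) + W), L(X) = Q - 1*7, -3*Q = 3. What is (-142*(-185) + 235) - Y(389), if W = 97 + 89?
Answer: 26505 - sqrt(178) ≈ 26492.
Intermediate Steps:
Q = -1 (Q = -1/3*3 = -1)
W = 186
L(X) = -8 (L(X) = -1 - 1*7 = -1 - 7 = -8)
Y(c) = sqrt(178) (Y(c) = sqrt(-8 + 186) = sqrt(178))
(-142*(-185) + 235) - Y(389) = (-142*(-185) + 235) - sqrt(178) = (26270 + 235) - sqrt(178) = 26505 - sqrt(178)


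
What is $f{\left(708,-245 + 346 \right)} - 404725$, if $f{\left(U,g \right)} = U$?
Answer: $-404017$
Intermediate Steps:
$f{\left(708,-245 + 346 \right)} - 404725 = 708 - 404725 = -404017$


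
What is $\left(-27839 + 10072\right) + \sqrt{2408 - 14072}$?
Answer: $-17767 + 108 i \approx -17767.0 + 108.0 i$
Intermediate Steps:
$\left(-27839 + 10072\right) + \sqrt{2408 - 14072} = -17767 + \sqrt{-11664} = -17767 + 108 i$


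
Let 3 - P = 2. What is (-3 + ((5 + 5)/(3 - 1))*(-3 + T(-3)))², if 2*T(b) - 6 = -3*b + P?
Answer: 484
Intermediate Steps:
P = 1 (P = 3 - 1*2 = 3 - 2 = 1)
T(b) = 7/2 - 3*b/2 (T(b) = 3 + (-3*b + 1)/2 = 3 + (1 - 3*b)/2 = 3 + (½ - 3*b/2) = 7/2 - 3*b/2)
(-3 + ((5 + 5)/(3 - 1))*(-3 + T(-3)))² = (-3 + ((5 + 5)/(3 - 1))*(-3 + (7/2 - 3/2*(-3))))² = (-3 + (10/2)*(-3 + (7/2 + 9/2)))² = (-3 + (10*(½))*(-3 + 8))² = (-3 + 5*5)² = (-3 + 25)² = 22² = 484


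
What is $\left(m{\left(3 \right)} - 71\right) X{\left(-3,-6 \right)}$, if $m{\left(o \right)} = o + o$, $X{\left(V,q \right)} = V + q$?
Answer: $585$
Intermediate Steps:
$m{\left(o \right)} = 2 o$
$\left(m{\left(3 \right)} - 71\right) X{\left(-3,-6 \right)} = \left(2 \cdot 3 - 71\right) \left(-3 - 6\right) = \left(6 - 71\right) \left(-9\right) = \left(-65\right) \left(-9\right) = 585$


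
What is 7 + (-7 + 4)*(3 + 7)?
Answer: -23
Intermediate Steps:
7 + (-7 + 4)*(3 + 7) = 7 - 3*10 = 7 - 30 = -23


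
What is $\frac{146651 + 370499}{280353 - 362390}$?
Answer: $- \frac{517150}{82037} \approx -6.3039$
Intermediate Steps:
$\frac{146651 + 370499}{280353 - 362390} = \frac{517150}{-82037} = 517150 \left(- \frac{1}{82037}\right) = - \frac{517150}{82037}$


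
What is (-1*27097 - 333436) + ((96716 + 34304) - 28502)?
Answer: -258015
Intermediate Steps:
(-1*27097 - 333436) + ((96716 + 34304) - 28502) = (-27097 - 333436) + (131020 - 28502) = -360533 + 102518 = -258015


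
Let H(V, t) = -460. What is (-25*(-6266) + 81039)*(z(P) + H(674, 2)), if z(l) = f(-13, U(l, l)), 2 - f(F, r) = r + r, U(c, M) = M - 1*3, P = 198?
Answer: -201560272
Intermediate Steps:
U(c, M) = -3 + M (U(c, M) = M - 3 = -3 + M)
f(F, r) = 2 - 2*r (f(F, r) = 2 - (r + r) = 2 - 2*r)
z(l) = 8 - 2*l (z(l) = 2 - 2*(-3 + l) = 2 + (6 - 2*l) = 8 - 2*l)
(-25*(-6266) + 81039)*(z(P) + H(674, 2)) = (-25*(-6266) + 81039)*((8 - 2*198) - 460) = (156650 + 81039)*((8 - 396) - 460) = 237689*(-388 - 460) = 237689*(-848) = -201560272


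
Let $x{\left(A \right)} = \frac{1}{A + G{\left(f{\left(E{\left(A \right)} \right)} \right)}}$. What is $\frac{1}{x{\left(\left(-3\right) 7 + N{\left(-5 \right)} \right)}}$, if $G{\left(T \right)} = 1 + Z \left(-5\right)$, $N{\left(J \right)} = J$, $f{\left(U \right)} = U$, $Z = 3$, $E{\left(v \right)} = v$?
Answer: $-40$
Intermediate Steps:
$G{\left(T \right)} = -14$ ($G{\left(T \right)} = 1 + 3 \left(-5\right) = 1 - 15 = -14$)
$x{\left(A \right)} = \frac{1}{-14 + A}$ ($x{\left(A \right)} = \frac{1}{A - 14} = \frac{1}{-14 + A}$)
$\frac{1}{x{\left(\left(-3\right) 7 + N{\left(-5 \right)} \right)}} = \frac{1}{\frac{1}{-14 - 26}} = \frac{1}{\frac{1}{-40}} = \frac{1}{- \frac{1}{40}} = -40$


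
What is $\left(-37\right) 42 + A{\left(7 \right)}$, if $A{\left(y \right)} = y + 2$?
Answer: $-1545$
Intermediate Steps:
$A{\left(y \right)} = 2 + y$
$\left(-37\right) 42 + A{\left(7 \right)} = \left(-37\right) 42 + \left(2 + 7\right) = -1554 + 9 = -1545$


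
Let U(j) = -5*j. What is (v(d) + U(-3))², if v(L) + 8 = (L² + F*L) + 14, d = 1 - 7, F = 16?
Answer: 1521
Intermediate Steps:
d = -6
v(L) = 6 + L² + 16*L (v(L) = -8 + ((L² + 16*L) + 14) = -8 + (14 + L² + 16*L) = 6 + L² + 16*L)
(v(d) + U(-3))² = ((6 + (-6)² + 16*(-6)) - 5*(-3))² = ((6 + 36 - 96) + 15)² = (-54 + 15)² = (-39)² = 1521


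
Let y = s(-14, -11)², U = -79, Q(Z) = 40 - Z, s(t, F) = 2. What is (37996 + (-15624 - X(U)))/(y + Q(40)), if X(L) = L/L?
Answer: 22371/4 ≈ 5592.8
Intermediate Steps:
X(L) = 1
y = 4 (y = 2² = 4)
(37996 + (-15624 - X(U)))/(y + Q(40)) = (37996 + (-15624 - 1*1))/(4 + (40 - 1*40)) = (37996 + (-15624 - 1))/(4 + (40 - 40)) = (37996 - 15625)/(4 + 0) = 22371/4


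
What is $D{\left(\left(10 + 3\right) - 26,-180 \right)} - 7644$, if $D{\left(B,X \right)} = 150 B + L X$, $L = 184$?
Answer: $-42714$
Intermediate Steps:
$D{\left(B,X \right)} = 150 B + 184 X$
$D{\left(\left(10 + 3\right) - 26,-180 \right)} - 7644 = \left(150 \left(\left(10 + 3\right) - 26\right) + 184 \left(-180\right)\right) - 7644 = \left(150 \left(13 - 26\right) - 33120\right) - 7644 = \left(150 \left(-13\right) - 33120\right) - 7644 = \left(-1950 - 33120\right) - 7644 = -35070 - 7644 = -42714$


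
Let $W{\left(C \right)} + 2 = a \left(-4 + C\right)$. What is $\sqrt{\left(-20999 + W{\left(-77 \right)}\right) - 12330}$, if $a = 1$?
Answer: $2 i \sqrt{8353} \approx 182.79 i$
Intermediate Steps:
$W{\left(C \right)} = -6 + C$ ($W{\left(C \right)} = -2 + 1 \left(-4 + C\right) = -2 + \left(-4 + C\right) = -6 + C$)
$\sqrt{\left(-20999 + W{\left(-77 \right)}\right) - 12330} = \sqrt{\left(-20999 - 83\right) - 12330} = \sqrt{-21082 - 12330} = \sqrt{-33412} = 2 i \sqrt{8353}$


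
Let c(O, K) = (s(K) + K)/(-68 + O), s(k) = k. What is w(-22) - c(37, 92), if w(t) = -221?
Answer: -6667/31 ≈ -215.06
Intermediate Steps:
c(O, K) = 2*K/(-68 + O) (c(O, K) = (K + K)/(-68 + O) = (2*K)/(-68 + O) = 2*K/(-68 + O))
w(-22) - c(37, 92) = -221 - 2*92/(-68 + 37) = -221 - 2*92/(-31) = -221 - 2*92*(-1)/31 = -221 - 1*(-184/31) = -221 + 184/31 = -6667/31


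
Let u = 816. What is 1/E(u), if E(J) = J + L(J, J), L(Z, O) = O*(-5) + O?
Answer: -1/2448 ≈ -0.00040850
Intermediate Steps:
L(Z, O) = -4*O (L(Z, O) = -5*O + O = -4*O)
E(J) = -3*J (E(J) = J - 4*J = -3*J)
1/E(u) = 1/(-3*816) = 1/(-2448) = -1/2448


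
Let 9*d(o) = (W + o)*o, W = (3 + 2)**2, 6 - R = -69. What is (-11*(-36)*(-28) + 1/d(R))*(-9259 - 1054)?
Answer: 285876329061/2500 ≈ 1.1435e+8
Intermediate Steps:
R = 75 (R = 6 - 1*(-69) = 6 + 69 = 75)
W = 25 (W = 5**2 = 25)
d(o) = o*(25 + o)/9 (d(o) = ((25 + o)*o)/9 = (o*(25 + o))/9 = o*(25 + o)/9)
(-11*(-36)*(-28) + 1/d(R))*(-9259 - 1054) = (-11*(-36)*(-28) + 1/((1/9)*75*(25 + 75)))*(-9259 - 1054) = (396*(-28) + 1/((1/9)*75*100))*(-10313) = (-11088 + 1/(2500/3))*(-10313) = (-11088 + 3/2500)*(-10313) = -27719997/2500*(-10313) = 285876329061/2500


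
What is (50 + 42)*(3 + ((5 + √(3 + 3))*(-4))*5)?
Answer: -8924 - 1840*√6 ≈ -13431.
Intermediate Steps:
(50 + 42)*(3 + ((5 + √(3 + 3))*(-4))*5) = 92*(3 + ((5 + √6)*(-4))*5) = 92*(3 + (-20 - 4*√6)*5) = 92*(3 + (-100 - 20*√6)) = 92*(-97 - 20*√6) = -8924 - 1840*√6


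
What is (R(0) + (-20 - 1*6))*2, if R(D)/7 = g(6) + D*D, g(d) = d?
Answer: 32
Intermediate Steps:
R(D) = 42 + 7*D**2 (R(D) = 7*(6 + D*D) = 7*(6 + D**2) = 42 + 7*D**2)
(R(0) + (-20 - 1*6))*2 = ((42 + 7*0**2) + (-20 - 1*6))*2 = ((42 + 7*0) + (-20 - 6))*2 = ((42 + 0) - 26)*2 = (42 - 26)*2 = 16*2 = 32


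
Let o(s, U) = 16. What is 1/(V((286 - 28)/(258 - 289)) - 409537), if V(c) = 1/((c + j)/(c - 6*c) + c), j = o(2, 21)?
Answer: -162721/66640290172 ≈ -2.4418e-6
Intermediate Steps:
j = 16
V(c) = 1/(c - (16 + c)/(5*c)) (V(c) = 1/((c + 16)/(c - 6*c) + c) = 1/((16 + c)/((-5*c)) + c) = 1/((16 + c)*(-1/(5*c)) + c) = 1/(-(16 + c)/(5*c) + c) = 1/(c - (16 + c)/(5*c)))
1/(V((286 - 28)/(258 - 289)) - 409537) = 1/(5*((286 - 28)/(258 - 289))/(-16 - (286 - 28)/(258 - 289) + 5*((286 - 28)/(258 - 289))**2) - 409537) = 1/(5*(258/(-31))/(-16 - 258/(-31) + 5*(258/(-31))**2) - 409537) = 1/(5*(258*(-1/31))/(-16 - 258*(-1)/31 + 5*(258*(-1/31))**2) - 409537) = 1/(5*(-258/31)/(-16 - 1*(-258/31) + 5*(-258/31)**2) - 409537) = 1/(5*(-258/31)/(-16 + 258/31 + 5*(66564/961)) - 409537) = 1/(5*(-258/31)/(-16 + 258/31 + 332820/961) - 409537) = 1/(5*(-258/31)/(325442/961) - 409537) = 1/(5*(-258/31)*(961/325442) - 409537) = 1/(-19995/162721 - 409537) = 1/(-66640290172/162721) = -162721/66640290172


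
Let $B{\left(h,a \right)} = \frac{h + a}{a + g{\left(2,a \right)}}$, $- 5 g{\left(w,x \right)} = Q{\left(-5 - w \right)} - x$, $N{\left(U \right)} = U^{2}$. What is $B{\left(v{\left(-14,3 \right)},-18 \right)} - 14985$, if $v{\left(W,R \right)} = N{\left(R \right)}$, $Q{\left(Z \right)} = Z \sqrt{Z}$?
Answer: $- \frac{179920035}{12007} + \frac{315 i \sqrt{7}}{12007} \approx -14985.0 + 0.06941 i$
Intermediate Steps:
$Q{\left(Z \right)} = Z^{\frac{3}{2}}$
$g{\left(w,x \right)} = - \frac{\left(-5 - w\right)^{\frac{3}{2}}}{5} + \frac{x}{5}$ ($g{\left(w,x \right)} = - \frac{\left(-5 - w\right)^{\frac{3}{2}} - x}{5} = - \frac{\left(-5 - w\right)^{\frac{3}{2}}}{5} + \frac{x}{5}$)
$v{\left(W,R \right)} = R^{2}$
$B{\left(h,a \right)} = \frac{a + h}{\frac{6 a}{5} + \frac{7 i \sqrt{7}}{5}}$ ($B{\left(h,a \right)} = \frac{h + a}{a + \left(- \frac{\left(-5 - 2\right)^{\frac{3}{2}}}{5} + \frac{a}{5}\right)} = \frac{a + h}{a + \left(- \frac{\left(-5 - 2\right)^{\frac{3}{2}}}{5} + \frac{a}{5}\right)} = \frac{a + h}{a + \left(- \frac{\left(-7\right)^{\frac{3}{2}}}{5} + \frac{a}{5}\right)} = \frac{a + h}{a + \left(- \frac{\left(-7\right) i \sqrt{7}}{5} + \frac{a}{5}\right)} = \frac{a + h}{a + \left(\frac{7 i \sqrt{7}}{5} + \frac{a}{5}\right)} = \frac{a + h}{a + \left(\frac{a}{5} + \frac{7 i \sqrt{7}}{5}\right)} = \frac{a + h}{\frac{6 a}{5} + \frac{7 i \sqrt{7}}{5}}$)
$B{\left(v{\left(-14,3 \right)},-18 \right)} - 14985 = \frac{5 \left(-18 + 3^{2}\right)}{6 \left(-18\right) + 7 i \sqrt{7}} - 14985 = \frac{5 \left(-18 + 9\right)}{-108 + 7 i \sqrt{7}} - 14985 = 5 \frac{1}{-108 + 7 i \sqrt{7}} \left(-9\right) - 14985 = - \frac{45}{-108 + 7 i \sqrt{7}} - 14985 = -14985 - \frac{45}{-108 + 7 i \sqrt{7}}$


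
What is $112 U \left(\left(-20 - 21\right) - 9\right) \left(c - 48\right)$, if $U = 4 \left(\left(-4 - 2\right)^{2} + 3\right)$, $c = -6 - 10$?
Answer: $55910400$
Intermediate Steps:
$c = -16$ ($c = -6 - 10 = -16$)
$U = 156$ ($U = 4 \left(\left(-6\right)^{2} + 3\right) = 4 \left(36 + 3\right) = 4 \cdot 39 = 156$)
$112 U \left(\left(-20 - 21\right) - 9\right) \left(c - 48\right) = 112 \cdot 156 \left(\left(-20 - 21\right) - 9\right) \left(-16 - 48\right) = 17472 \left(\left(-20 - 21\right) - 9\right) \left(-64\right) = 17472 \left(-41 - 9\right) \left(-64\right) = 17472 \left(\left(-50\right) \left(-64\right)\right) = 17472 \cdot 3200 = 55910400$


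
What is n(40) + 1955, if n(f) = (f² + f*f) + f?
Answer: 5195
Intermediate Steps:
n(f) = f + 2*f² (n(f) = (f² + f²) + f = 2*f² + f = f + 2*f²)
n(40) + 1955 = 40*(1 + 2*40) + 1955 = 40*(1 + 80) + 1955 = 40*81 + 1955 = 3240 + 1955 = 5195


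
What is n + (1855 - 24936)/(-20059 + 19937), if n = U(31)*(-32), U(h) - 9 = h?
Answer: -133079/122 ≈ -1090.8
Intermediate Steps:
U(h) = 9 + h
n = -1280 (n = (9 + 31)*(-32) = 40*(-32) = -1280)
n + (1855 - 24936)/(-20059 + 19937) = -1280 + (1855 - 24936)/(-20059 + 19937) = -1280 - 23081/(-122) = -1280 - 23081*(-1/122) = -1280 + 23081/122 = -133079/122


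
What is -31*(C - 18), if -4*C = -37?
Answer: 1085/4 ≈ 271.25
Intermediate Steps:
C = 37/4 (C = -1/4*(-37) = 37/4 ≈ 9.2500)
-31*(C - 18) = -31*(37/4 - 18) = -31*(-35/4) = 1085/4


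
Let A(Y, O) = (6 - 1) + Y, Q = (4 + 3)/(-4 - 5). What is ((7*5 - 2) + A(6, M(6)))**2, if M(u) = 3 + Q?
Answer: 1936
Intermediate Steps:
Q = -7/9 (Q = 7/(-9) = 7*(-1/9) = -7/9 ≈ -0.77778)
M(u) = 20/9 (M(u) = 3 - 7/9 = 20/9)
A(Y, O) = 5 + Y
((7*5 - 2) + A(6, M(6)))**2 = ((7*5 - 2) + (5 + 6))**2 = ((35 - 2) + 11)**2 = (33 + 11)**2 = 44**2 = 1936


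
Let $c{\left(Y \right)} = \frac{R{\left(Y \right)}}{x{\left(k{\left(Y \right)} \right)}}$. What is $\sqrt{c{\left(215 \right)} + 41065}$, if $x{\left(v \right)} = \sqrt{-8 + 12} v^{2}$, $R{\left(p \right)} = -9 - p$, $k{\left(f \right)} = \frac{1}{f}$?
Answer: $i \sqrt{5136135} \approx 2266.3 i$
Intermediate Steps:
$x{\left(v \right)} = 2 v^{2}$ ($x{\left(v \right)} = \sqrt{4} v^{2} = 2 v^{2}$)
$c{\left(Y \right)} = \frac{Y^{2} \left(-9 - Y\right)}{2}$ ($c{\left(Y \right)} = \frac{-9 - Y}{2 \left(\frac{1}{Y}\right)^{2}} = \frac{-9 - Y}{2 \frac{1}{Y^{2}}} = \left(-9 - Y\right) \frac{Y^{2}}{2} = \frac{Y^{2} \left(-9 - Y\right)}{2}$)
$\sqrt{c{\left(215 \right)} + 41065} = \sqrt{\frac{215^{2} \left(-9 - 215\right)}{2} + 41065} = \sqrt{\frac{1}{2} \cdot 46225 \left(-9 - 215\right) + 41065} = \sqrt{\frac{1}{2} \cdot 46225 \left(-224\right) + 41065} = \sqrt{-5177200 + 41065} = \sqrt{-5136135} = i \sqrt{5136135}$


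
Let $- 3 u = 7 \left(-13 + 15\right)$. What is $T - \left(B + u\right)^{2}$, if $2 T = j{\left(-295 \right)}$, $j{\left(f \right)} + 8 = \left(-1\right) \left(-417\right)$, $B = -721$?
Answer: $- \frac{9474977}{18} \approx -5.2639 \cdot 10^{5}$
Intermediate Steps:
$u = - \frac{14}{3}$ ($u = - \frac{7 \left(-13 + 15\right)}{3} = - \frac{7 \cdot 2}{3} = \left(- \frac{1}{3}\right) 14 = - \frac{14}{3} \approx -4.6667$)
$j{\left(f \right)} = 409$ ($j{\left(f \right)} = -8 - -417 = -8 + 417 = 409$)
$T = \frac{409}{2}$ ($T = \frac{1}{2} \cdot 409 = \frac{409}{2} \approx 204.5$)
$T - \left(B + u\right)^{2} = \frac{409}{2} - \left(-721 - \frac{14}{3}\right)^{2} = \frac{409}{2} - \left(- \frac{2177}{3}\right)^{2} = \frac{409}{2} - \frac{4739329}{9} = - \frac{9474977}{18}$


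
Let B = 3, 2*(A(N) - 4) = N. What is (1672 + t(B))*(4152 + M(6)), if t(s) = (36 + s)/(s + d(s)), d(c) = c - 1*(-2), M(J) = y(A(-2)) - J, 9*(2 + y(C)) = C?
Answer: 166788695/24 ≈ 6.9495e+6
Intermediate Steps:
A(N) = 4 + N/2
y(C) = -2 + C/9
M(J) = -5/3 - J (M(J) = (-2 + (4 + (½)*(-2))/9) - J = (-2 + (4 - 1)/9) - J = (-2 + (⅑)*3) - J = (-2 + ⅓) - J = -5/3 - J)
d(c) = 2 + c (d(c) = c + 2 = 2 + c)
t(s) = (36 + s)/(2 + 2*s) (t(s) = (36 + s)/(s + (2 + s)) = (36 + s)/(2 + 2*s))
(1672 + t(B))*(4152 + M(6)) = (1672 + (36 + 3)/(2*(1 + 3)))*(4152 + (-5/3 - 1*6)) = (1672 + (½)*39/4)*(4152 + (-5/3 - 6)) = (1672 + (½)*(¼)*39)*(4152 - 23/3) = (1672 + 39/8)*(12433/3) = (13415/8)*(12433/3) = 166788695/24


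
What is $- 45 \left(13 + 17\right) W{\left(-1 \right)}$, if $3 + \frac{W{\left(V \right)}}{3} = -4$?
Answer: $28350$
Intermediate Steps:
$W{\left(V \right)} = -21$ ($W{\left(V \right)} = -9 + 3 \left(-4\right) = -9 - 12 = -21$)
$- 45 \left(13 + 17\right) W{\left(-1 \right)} = - 45 \left(13 + 17\right) \left(-21\right) = \left(-45\right) 30 \left(-21\right) = \left(-1350\right) \left(-21\right) = 28350$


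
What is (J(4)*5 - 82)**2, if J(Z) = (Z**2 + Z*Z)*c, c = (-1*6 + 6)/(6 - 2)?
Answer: 6724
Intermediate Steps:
c = 0 (c = (-6 + 6)/4 = 0*(1/4) = 0)
J(Z) = 0 (J(Z) = (Z**2 + Z*Z)*0 = (Z**2 + Z**2)*0 = (2*Z**2)*0 = 0)
(J(4)*5 - 82)**2 = (0*5 - 82)**2 = (0 - 82)**2 = (-82)**2 = 6724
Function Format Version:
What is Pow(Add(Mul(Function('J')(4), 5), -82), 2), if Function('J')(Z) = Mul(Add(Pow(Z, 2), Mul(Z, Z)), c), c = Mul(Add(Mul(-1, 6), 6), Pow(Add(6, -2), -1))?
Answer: 6724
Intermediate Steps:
c = 0 (c = Mul(Add(-6, 6), Pow(4, -1)) = Mul(0, Rational(1, 4)) = 0)
Function('J')(Z) = 0 (Function('J')(Z) = Mul(Add(Pow(Z, 2), Mul(Z, Z)), 0) = Mul(Add(Pow(Z, 2), Pow(Z, 2)), 0) = Mul(Mul(2, Pow(Z, 2)), 0) = 0)
Pow(Add(Mul(Function('J')(4), 5), -82), 2) = Pow(Add(Mul(0, 5), -82), 2) = Pow(Add(0, -82), 2) = Pow(-82, 2) = 6724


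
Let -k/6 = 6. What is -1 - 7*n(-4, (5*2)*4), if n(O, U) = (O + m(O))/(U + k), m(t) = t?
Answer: 13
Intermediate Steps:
k = -36 (k = -6*6 = -36)
n(O, U) = 2*O/(-36 + U) (n(O, U) = (O + O)/(U - 36) = (2*O)/(-36 + U) = 2*O/(-36 + U))
-1 - 7*n(-4, (5*2)*4) = -1 - 14*(-4)/(-36 + (5*2)*4) = -1 - 14*(-4)/(-36 + 10*4) = -1 - 14*(-4)/(-36 + 40) = -1 - 14*(-4)/4 = -1 - 7*(-2) = -1 + 14 = 13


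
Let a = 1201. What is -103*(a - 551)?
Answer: -66950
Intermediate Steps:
-103*(a - 551) = -103*(1201 - 551) = -103*650 = -66950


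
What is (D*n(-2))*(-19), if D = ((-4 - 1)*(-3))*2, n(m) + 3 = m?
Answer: 2850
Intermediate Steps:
n(m) = -3 + m
D = 30 (D = -5*(-3)*2 = 15*2 = 30)
(D*n(-2))*(-19) = (30*(-3 - 2))*(-19) = (30*(-5))*(-19) = -150*(-19) = 2850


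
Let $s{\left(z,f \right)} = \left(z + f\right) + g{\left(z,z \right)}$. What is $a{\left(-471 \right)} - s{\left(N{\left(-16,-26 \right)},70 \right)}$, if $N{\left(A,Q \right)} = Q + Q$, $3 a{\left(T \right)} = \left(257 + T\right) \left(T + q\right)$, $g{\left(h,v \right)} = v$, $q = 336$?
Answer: $9664$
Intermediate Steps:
$a{\left(T \right)} = \frac{\left(257 + T\right) \left(336 + T\right)}{3}$ ($a{\left(T \right)} = \frac{\left(257 + T\right) \left(T + 336\right)}{3} = \frac{\left(257 + T\right) \left(336 + T\right)}{3}$)
$N{\left(A,Q \right)} = 2 Q$
$s{\left(z,f \right)} = f + 2 z$ ($s{\left(z,f \right)} = \left(z + f\right) + z = \left(f + z\right) + z = f + 2 z$)
$a{\left(-471 \right)} - s{\left(N{\left(-16,-26 \right)},70 \right)} = \left(28784 + \frac{\left(-471\right)^{2}}{3} + \frac{593}{3} \left(-471\right)\right) - \left(70 + 2 \cdot 2 \left(-26\right)\right) = \left(28784 + \frac{1}{3} \cdot 221841 - 93101\right) - \left(70 + 2 \left(-52\right)\right) = \left(28784 + 73947 - 93101\right) - \left(70 - 104\right) = 9630 - -34 = 9630 + 34 = 9664$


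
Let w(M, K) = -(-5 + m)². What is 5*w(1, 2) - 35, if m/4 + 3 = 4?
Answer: -40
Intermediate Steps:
m = 4 (m = -12 + 4*4 = -12 + 16 = 4)
w(M, K) = -1 (w(M, K) = -(-5 + 4)² = -1*(-1)² = -1*1 = -1)
5*w(1, 2) - 35 = 5*(-1) - 35 = -5 - 35 = -40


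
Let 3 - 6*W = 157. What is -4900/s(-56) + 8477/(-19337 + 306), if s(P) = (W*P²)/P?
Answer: -1613819/418682 ≈ -3.8545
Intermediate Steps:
W = -77/3 (W = ½ - ⅙*157 = ½ - 157/6 = -77/3 ≈ -25.667)
s(P) = -77*P/3 (s(P) = (-77*P²/3)/P = -77*P/3)
-4900/s(-56) + 8477/(-19337 + 306) = -4900/((-77/3*(-56))) + 8477/(-19337 + 306) = -4900/4312/3 + 8477/(-19031) = -4900*3/4312 + 8477*(-1/19031) = -75/22 - 8477/19031 = -1613819/418682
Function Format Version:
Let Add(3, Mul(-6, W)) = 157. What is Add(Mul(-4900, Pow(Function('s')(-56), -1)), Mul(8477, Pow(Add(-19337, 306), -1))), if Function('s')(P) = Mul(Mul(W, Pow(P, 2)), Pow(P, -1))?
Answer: Rational(-1613819, 418682) ≈ -3.8545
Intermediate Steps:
W = Rational(-77, 3) (W = Add(Rational(1, 2), Mul(Rational(-1, 6), 157)) = Add(Rational(1, 2), Rational(-157, 6)) = Rational(-77, 3) ≈ -25.667)
Function('s')(P) = Mul(Rational(-77, 3), P) (Function('s')(P) = Mul(Mul(Rational(-77, 3), Pow(P, 2)), Pow(P, -1)) = Mul(Rational(-77, 3), P))
Add(Mul(-4900, Pow(Function('s')(-56), -1)), Mul(8477, Pow(Add(-19337, 306), -1))) = Add(Mul(-4900, Pow(Mul(Rational(-77, 3), -56), -1)), Mul(8477, Pow(Add(-19337, 306), -1))) = Add(Mul(-4900, Pow(Rational(4312, 3), -1)), Mul(8477, Pow(-19031, -1))) = Add(Mul(-4900, Rational(3, 4312)), Mul(8477, Rational(-1, 19031))) = Add(Rational(-75, 22), Rational(-8477, 19031)) = Rational(-1613819, 418682)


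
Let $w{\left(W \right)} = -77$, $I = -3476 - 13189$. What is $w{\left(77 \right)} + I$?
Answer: $-16742$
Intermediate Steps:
$I = -16665$ ($I = -3476 - 13189 = -16665$)
$w{\left(77 \right)} + I = -77 - 16665 = -16742$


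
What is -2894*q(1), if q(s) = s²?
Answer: -2894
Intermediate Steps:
-2894*q(1) = -2894*1² = -2894*1 = -2894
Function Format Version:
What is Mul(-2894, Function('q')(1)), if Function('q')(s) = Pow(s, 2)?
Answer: -2894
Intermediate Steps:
Mul(-2894, Function('q')(1)) = Mul(-2894, Pow(1, 2)) = Mul(-2894, 1) = -2894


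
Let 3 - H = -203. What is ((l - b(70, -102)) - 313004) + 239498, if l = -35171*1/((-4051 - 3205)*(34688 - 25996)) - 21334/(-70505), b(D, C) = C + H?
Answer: -327319544254133477/4446690561760 ≈ -73610.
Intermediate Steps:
H = 206 (H = 3 - 1*(-203) = 3 + 203 = 206)
b(D, C) = 206 + C (b(D, C) = C + 206 = 206 + C)
l = 1347997020123/4446690561760 (l = -35171/((-7256*8692)) - 21334*(-1/70505) = -35171/(-63069152) + 21334/70505 = -35171*(-1/63069152) + 21334/70505 = 35171/63069152 + 21334/70505 = 1347997020123/4446690561760 ≈ 0.30315)
((l - b(70, -102)) - 313004) + 239498 = ((1347997020123/4446690561760 - (206 - 102)) - 313004) + 239498 = ((1347997020123/4446690561760 - 1*104) - 313004) + 239498 = ((1347997020123/4446690561760 - 104) - 313004) + 239498 = (-461107821402917/4446690561760 - 313004) + 239498 = -1392293040414529957/4446690561760 + 239498 = -327319544254133477/4446690561760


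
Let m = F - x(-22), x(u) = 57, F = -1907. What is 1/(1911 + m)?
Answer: -1/53 ≈ -0.018868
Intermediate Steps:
m = -1964 (m = -1907 - 1*57 = -1907 - 57 = -1964)
1/(1911 + m) = 1/(1911 - 1964) = 1/(-53) = -1/53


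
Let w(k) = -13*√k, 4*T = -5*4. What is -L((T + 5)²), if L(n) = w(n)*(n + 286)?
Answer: 0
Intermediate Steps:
T = -5 (T = (-5*4)/4 = (¼)*(-20) = -5)
L(n) = -13*√n*(286 + n) (L(n) = (-13*√n)*(n + 286) = (-13*√n)*(286 + n) = -13*√n*(286 + n))
-L((T + 5)²) = -13*√((-5 + 5)²)*(-286 - (-5 + 5)²) = -13*√(0²)*(-286 - 1*0²) = -13*√0*(-286 - 1*0) = -13*0*(-286 + 0) = -13*0*(-286) = -1*0 = 0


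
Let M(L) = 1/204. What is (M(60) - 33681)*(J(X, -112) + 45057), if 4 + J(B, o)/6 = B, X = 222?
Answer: -106190114965/68 ≈ -1.5616e+9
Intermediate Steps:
J(B, o) = -24 + 6*B
M(L) = 1/204
(M(60) - 33681)*(J(X, -112) + 45057) = (1/204 - 33681)*((-24 + 6*222) + 45057) = -6870923*((-24 + 1332) + 45057)/204 = -6870923*(1308 + 45057)/204 = -6870923/204*46365 = -106190114965/68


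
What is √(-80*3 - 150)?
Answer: I*√390 ≈ 19.748*I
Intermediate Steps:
√(-80*3 - 150) = √(-240 - 150) = √(-390) = I*√390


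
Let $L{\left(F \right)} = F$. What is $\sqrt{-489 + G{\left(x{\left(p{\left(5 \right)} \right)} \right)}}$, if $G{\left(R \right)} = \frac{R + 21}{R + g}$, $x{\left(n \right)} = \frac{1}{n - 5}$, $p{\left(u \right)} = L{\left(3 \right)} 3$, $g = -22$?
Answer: $\frac{2 i \sqrt{927159}}{87} \approx 22.135 i$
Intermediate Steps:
$p{\left(u \right)} = 9$ ($p{\left(u \right)} = 3 \cdot 3 = 9$)
$x{\left(n \right)} = \frac{1}{-5 + n}$
$G{\left(R \right)} = \frac{21 + R}{-22 + R}$ ($G{\left(R \right)} = \frac{R + 21}{R - 22} = \frac{21 + R}{-22 + R}$)
$\sqrt{-489 + G{\left(x{\left(p{\left(5 \right)} \right)} \right)}} = \sqrt{-489 + \frac{21 + \frac{1}{-5 + 9}}{-22 + \frac{1}{-5 + 9}}} = \sqrt{-489 + \frac{21 + \frac{1}{4}}{-22 + \frac{1}{4}}} = \sqrt{-489 + \frac{1}{- \frac{87}{4}} \cdot \frac{85}{4}} = \sqrt{-489 - \frac{85}{87}} = \sqrt{- \frac{42628}{87}} = \frac{2 i \sqrt{927159}}{87}$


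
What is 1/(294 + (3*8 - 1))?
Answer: 1/317 ≈ 0.0031546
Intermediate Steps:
1/(294 + (3*8 - 1)) = 1/(294 + (24 - 1)) = 1/(294 + 23) = 1/317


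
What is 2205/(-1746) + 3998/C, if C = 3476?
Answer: -9501/84293 ≈ -0.11271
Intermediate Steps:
2205/(-1746) + 3998/C = 2205/(-1746) + 3998/3476 = 2205*(-1/1746) + 3998*(1/3476) = -245/194 + 1999/1738 = -9501/84293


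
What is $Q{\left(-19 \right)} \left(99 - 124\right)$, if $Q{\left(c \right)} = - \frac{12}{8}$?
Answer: $\frac{75}{2} \approx 37.5$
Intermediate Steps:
$Q{\left(c \right)} = - \frac{3}{2}$ ($Q{\left(c \right)} = \left(-12\right) \frac{1}{8} = - \frac{3}{2}$)
$Q{\left(-19 \right)} \left(99 - 124\right) = - \frac{3 \left(99 - 124\right)}{2} = \left(- \frac{3}{2}\right) \left(-25\right) = \frac{75}{2}$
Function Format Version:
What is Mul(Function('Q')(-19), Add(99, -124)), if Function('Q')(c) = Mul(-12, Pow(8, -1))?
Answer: Rational(75, 2) ≈ 37.500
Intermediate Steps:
Function('Q')(c) = Rational(-3, 2) (Function('Q')(c) = Mul(-12, Rational(1, 8)) = Rational(-3, 2))
Mul(Function('Q')(-19), Add(99, -124)) = Mul(Rational(-3, 2), Add(99, -124)) = Mul(Rational(-3, 2), -25) = Rational(75, 2)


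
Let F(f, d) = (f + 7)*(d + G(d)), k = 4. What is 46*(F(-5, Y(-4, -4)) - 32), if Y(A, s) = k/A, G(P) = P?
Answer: -1656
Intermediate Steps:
Y(A, s) = 4/A
F(f, d) = 2*d*(7 + f) (F(f, d) = (f + 7)*(d + d) = (7 + f)*(2*d) = 2*d*(7 + f))
46*(F(-5, Y(-4, -4)) - 32) = 46*(2*(4/(-4))*(7 - 5) - 32) = 46*(2*(4*(-¼))*2 - 32) = 46*(2*(-1)*2 - 32) = 46*(-4 - 32) = 46*(-36) = -1656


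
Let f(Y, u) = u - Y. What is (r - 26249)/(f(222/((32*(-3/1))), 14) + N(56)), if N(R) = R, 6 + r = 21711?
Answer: -72704/1157 ≈ -62.838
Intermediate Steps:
r = 21705 (r = -6 + 21711 = 21705)
(r - 26249)/(f(222/((32*(-3/1))), 14) + N(56)) = (21705 - 26249)/((14 - 222/(32*(-3/1))) + 56) = -4544/((14 - 222/(32*(-3*1))) + 56) = -4544/((14 - 222/(32*(-3))) + 56) = -4544/((14 - 222/(-96)) + 56) = -4544/((14 - 222*(-1)/96) + 56) = -4544/((14 - 1*(-37/16)) + 56) = -4544/((14 + 37/16) + 56) = -4544/(261/16 + 56) = -4544/1157/16 = -4544*16/1157 = -72704/1157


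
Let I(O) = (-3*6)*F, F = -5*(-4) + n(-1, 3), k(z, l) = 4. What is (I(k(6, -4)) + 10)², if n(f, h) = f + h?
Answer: 148996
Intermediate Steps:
F = 22 (F = -5*(-4) + (-1 + 3) = 20 + 2 = 22)
I(O) = -396 (I(O) = -3*6*22 = -18*22 = -396)
(I(k(6, -4)) + 10)² = (-396 + 10)² = (-386)² = 148996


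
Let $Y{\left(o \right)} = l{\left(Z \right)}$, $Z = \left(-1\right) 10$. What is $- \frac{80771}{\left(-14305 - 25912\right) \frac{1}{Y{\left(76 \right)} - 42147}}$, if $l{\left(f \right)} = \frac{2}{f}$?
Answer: $- \frac{17021357456}{201085} \approx -84648.0$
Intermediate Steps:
$Z = -10$
$Y{\left(o \right)} = - \frac{1}{5}$ ($Y{\left(o \right)} = \frac{2}{-10} = 2 \left(- \frac{1}{10}\right) = - \frac{1}{5}$)
$- \frac{80771}{\left(-14305 - 25912\right) \frac{1}{Y{\left(76 \right)} - 42147}} = - \frac{80771}{\left(-14305 - 25912\right) \frac{1}{- \frac{1}{5} - 42147}} = - \frac{80771}{\left(-40217\right) \frac{1}{- \frac{210736}{5}}} = - \frac{80771}{\left(-40217\right) \left(- \frac{5}{210736}\right)} = - \frac{80771}{\frac{201085}{210736}} = \left(-80771\right) \frac{210736}{201085} = - \frac{17021357456}{201085}$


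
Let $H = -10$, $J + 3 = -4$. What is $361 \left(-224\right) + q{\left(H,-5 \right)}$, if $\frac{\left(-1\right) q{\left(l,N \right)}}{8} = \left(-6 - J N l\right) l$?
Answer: $-53344$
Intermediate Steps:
$J = -7$ ($J = -3 - 4 = -7$)
$q{\left(l,N \right)} = - 8 l \left(-6 + 7 N l\right)$ ($q{\left(l,N \right)} = - 8 \left(-6 - - 7 N l\right) l = - 8 \left(-6 + 7 N l\right) l = - 8 l \left(-6 + 7 N l\right)$)
$361 \left(-224\right) + q{\left(H,-5 \right)} = 361 \left(-224\right) + 8 \left(-10\right) \left(6 - \left(-35\right) \left(-10\right)\right) = -80864 + 8 \left(-10\right) \left(6 - 350\right) = -80864 + 8 \left(-10\right) \left(-344\right) = -80864 + 27520 = -53344$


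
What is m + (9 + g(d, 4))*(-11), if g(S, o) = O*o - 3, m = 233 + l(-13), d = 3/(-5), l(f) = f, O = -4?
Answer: 330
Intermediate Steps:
d = -⅗ (d = 3*(-⅕) = -⅗ ≈ -0.60000)
m = 220 (m = 233 - 13 = 220)
g(S, o) = -3 - 4*o (g(S, o) = -4*o - 3 = -3 - 4*o)
m + (9 + g(d, 4))*(-11) = 220 + (9 + (-3 - 4*4))*(-11) = 220 + (9 + (-3 - 16))*(-11) = 220 + (9 - 19)*(-11) = 220 - 10*(-11) = 220 + 110 = 330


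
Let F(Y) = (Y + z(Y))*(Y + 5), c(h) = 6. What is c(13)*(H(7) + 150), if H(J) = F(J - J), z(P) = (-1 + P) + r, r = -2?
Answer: 810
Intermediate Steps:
z(P) = -3 + P (z(P) = (-1 + P) - 2 = -3 + P)
F(Y) = (-3 + 2*Y)*(5 + Y) (F(Y) = (Y + (-3 + Y))*(Y + 5) = (-3 + 2*Y)*(5 + Y))
H(J) = -15 (H(J) = -15 + 2*(J - J)**2 + 7*(J - J) = -15 + 2*0**2 + 7*0 = -15 + 2*0 + 0 = -15 + 0 + 0 = -15)
c(13)*(H(7) + 150) = 6*(-15 + 150) = 6*135 = 810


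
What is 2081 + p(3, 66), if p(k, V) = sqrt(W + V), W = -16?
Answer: 2081 + 5*sqrt(2) ≈ 2088.1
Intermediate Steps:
p(k, V) = sqrt(-16 + V)
2081 + p(3, 66) = 2081 + sqrt(-16 + 66) = 2081 + sqrt(50) = 2081 + 5*sqrt(2)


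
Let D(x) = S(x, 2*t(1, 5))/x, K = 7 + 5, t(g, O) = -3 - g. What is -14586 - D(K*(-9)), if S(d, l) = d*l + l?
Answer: -393608/27 ≈ -14578.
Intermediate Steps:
K = 12
S(d, l) = l + d*l
D(x) = (-8 - 8*x)/x (D(x) = ((2*(-3 - 1*1))*(1 + x))/x = ((2*(-3 - 1))*(1 + x))/x = ((2*(-4))*(1 + x))/x = (-8*(1 + x))/x = (-8 - 8*x)/x)
-14586 - D(K*(-9)) = -14586 - (-8 - 8/(12*(-9))) = -14586 - (-8 - 8/(-108)) = -14586 - (-8 - 8*(-1/108)) = -14586 - (-8 + 2/27) = -14586 - 1*(-214/27) = -14586 + 214/27 = -393608/27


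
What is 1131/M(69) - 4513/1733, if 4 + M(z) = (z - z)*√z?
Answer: -1978075/6932 ≈ -285.35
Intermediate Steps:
M(z) = -4 (M(z) = -4 + (z - z)*√z = -4 + 0*√z = -4 + 0 = -4)
1131/M(69) - 4513/1733 = 1131/(-4) - 4513/1733 = 1131*(-¼) - 4513*1/1733 = -1131/4 - 4513/1733 = -1978075/6932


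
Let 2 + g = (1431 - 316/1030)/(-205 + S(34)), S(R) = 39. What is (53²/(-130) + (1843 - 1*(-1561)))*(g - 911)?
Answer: -34644467807847/11113700 ≈ -3.1173e+6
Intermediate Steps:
g = -907787/85490 (g = -2 + (1431 - 316/1030)/(-205 + 39) = -2 + (1431 - 316*1/1030)/(-166) = -2 + (1431 - 158/515)*(-1/166) = -2 + (736807/515)*(-1/166) = -2 - 736807/85490 = -907787/85490 ≈ -10.619)
(53²/(-130) + (1843 - 1*(-1561)))*(g - 911) = (53²/(-130) + (1843 - 1*(-1561)))*(-907787/85490 - 911) = (2809*(-1/130) + (1843 + 1561))*(-78789177/85490) = (-2809/130 + 3404)*(-78789177/85490) = (439711/130)*(-78789177/85490) = -34644467807847/11113700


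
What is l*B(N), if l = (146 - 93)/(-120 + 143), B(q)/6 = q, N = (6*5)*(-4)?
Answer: -38160/23 ≈ -1659.1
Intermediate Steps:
N = -120 (N = 30*(-4) = -120)
B(q) = 6*q
l = 53/23 ≈ 2.3043
l*B(N) = 53*(6*(-120))/23 = (53/23)*(-720) = -38160/23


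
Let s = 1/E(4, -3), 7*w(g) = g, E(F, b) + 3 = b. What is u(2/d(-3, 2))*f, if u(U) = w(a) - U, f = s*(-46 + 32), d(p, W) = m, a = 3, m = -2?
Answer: 10/3 ≈ 3.3333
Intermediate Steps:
E(F, b) = -3 + b
d(p, W) = -2
w(g) = g/7
s = -⅙ (s = 1/(-3 - 3) = 1/(-6) = -⅙ ≈ -0.16667)
f = 7/3 (f = -(-46 + 32)/6 = -⅙*(-14) = 7/3 ≈ 2.3333)
u(U) = 3/7 - U (u(U) = (⅐)*3 - U = 3/7 - U)
u(2/d(-3, 2))*f = (3/7 - 2/(-2))*(7/3) = (3/7 - 2*(-1)/2)*(7/3) = (3/7 - 1*(-1))*(7/3) = (3/7 + 1)*(7/3) = (10/7)*(7/3) = 10/3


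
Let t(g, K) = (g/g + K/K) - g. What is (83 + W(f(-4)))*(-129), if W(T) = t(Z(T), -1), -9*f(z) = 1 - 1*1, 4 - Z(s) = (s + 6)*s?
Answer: -10449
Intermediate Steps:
Z(s) = 4 - s*(6 + s) (Z(s) = 4 - (s + 6)*s = 4 - (6 + s)*s = 4 - s*(6 + s))
f(z) = 0 (f(z) = -(1 - 1*1)/9 = -(1 - 1)/9 = -⅑*0 = 0)
t(g, K) = 2 - g (t(g, K) = (1 + 1) - g = 2 - g)
W(T) = -2 + T² + 6*T (W(T) = 2 - (4 - T² - 6*T) = 2 + (-4 + T² + 6*T) = -2 + T² + 6*T)
(83 + W(f(-4)))*(-129) = (83 + (-2 + 0² + 6*0))*(-129) = (83 + (-2 + 0 + 0))*(-129) = (83 - 2)*(-129) = 81*(-129) = -10449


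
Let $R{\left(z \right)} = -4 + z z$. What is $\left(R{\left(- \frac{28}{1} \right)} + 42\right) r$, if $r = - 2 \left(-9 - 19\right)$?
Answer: $46032$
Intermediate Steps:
$R{\left(z \right)} = -4 + z^{2}$
$r = 56$ ($r = \left(-2\right) \left(-28\right) = 56$)
$\left(R{\left(- \frac{28}{1} \right)} + 42\right) r = \left(\left(-4 + \left(- \frac{28}{1}\right)^{2}\right) + 42\right) 56 = \left(\left(-4 + \left(\left(-28\right) 1\right)^{2}\right) + 42\right) 56 = \left(\left(-4 + \left(-28\right)^{2}\right) + 42\right) 56 = \left(\left(-4 + 784\right) + 42\right) 56 = \left(780 + 42\right) 56 = 822 \cdot 56 = 46032$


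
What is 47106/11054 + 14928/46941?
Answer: 396036143/86480969 ≈ 4.5795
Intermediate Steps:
47106/11054 + 14928/46941 = 47106*(1/11054) + 14928*(1/46941) = 23553/5527 + 4976/15647 = 396036143/86480969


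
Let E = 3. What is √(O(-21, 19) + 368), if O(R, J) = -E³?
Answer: √341 ≈ 18.466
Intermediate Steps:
O(R, J) = -27 (O(R, J) = -1*3³ = -1*27 = -27)
√(O(-21, 19) + 368) = √(-27 + 368) = √341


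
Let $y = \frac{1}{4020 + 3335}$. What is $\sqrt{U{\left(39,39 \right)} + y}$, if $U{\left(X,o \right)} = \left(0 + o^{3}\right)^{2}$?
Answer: $\frac{2 \sqrt{47587512615914345}}{7355} \approx 59319.0$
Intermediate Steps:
$U{\left(X,o \right)} = o^{6}$ ($U{\left(X,o \right)} = \left(o^{3}\right)^{2} = o^{6}$)
$y = \frac{1}{7355} \approx 0.00013596$
$\sqrt{U{\left(39,39 \right)} + y} = \sqrt{39^{6} + \frac{1}{7355}} = \sqrt{3518743761 + \frac{1}{7355}} = \sqrt{\frac{25880360362156}{7355}} = \frac{2 \sqrt{47587512615914345}}{7355}$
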